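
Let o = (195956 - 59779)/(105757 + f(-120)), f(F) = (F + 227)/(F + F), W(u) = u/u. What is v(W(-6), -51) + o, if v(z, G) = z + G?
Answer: -1236396170/25381573 ≈ -48.712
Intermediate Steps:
W(u) = 1
f(F) = (227 + F)/(2*F) (f(F) = (227 + F)/((2*F)) = (227 + F)*(1/(2*F)) = (227 + F)/(2*F))
v(z, G) = G + z
o = 32682480/25381573 (o = (195956 - 59779)/(105757 + (1/2)*(227 - 120)/(-120)) = 136177/(105757 + (1/2)*(-1/120)*107) = 136177/(105757 - 107/240) = 136177/(25381573/240) = 136177*(240/25381573) = 32682480/25381573 ≈ 1.2876)
v(W(-6), -51) + o = (-51 + 1) + 32682480/25381573 = -50 + 32682480/25381573 = -1236396170/25381573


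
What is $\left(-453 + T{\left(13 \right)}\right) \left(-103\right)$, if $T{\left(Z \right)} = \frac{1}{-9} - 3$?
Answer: $\frac{422815}{9} \approx 46979.0$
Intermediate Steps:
$T{\left(Z \right)} = - \frac{28}{9}$ ($T{\left(Z \right)} = - \frac{1}{9} - 3 = - \frac{28}{9}$)
$\left(-453 + T{\left(13 \right)}\right) \left(-103\right) = \left(-453 - \frac{28}{9}\right) \left(-103\right) = \left(- \frac{4105}{9}\right) \left(-103\right) = \frac{422815}{9}$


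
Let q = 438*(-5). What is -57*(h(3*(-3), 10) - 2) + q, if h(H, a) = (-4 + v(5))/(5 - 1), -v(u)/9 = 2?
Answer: -3525/2 ≈ -1762.5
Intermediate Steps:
v(u) = -18 (v(u) = -9*2 = -18)
h(H, a) = -11/2 (h(H, a) = (-4 - 18)/(5 - 1) = -22/4 = -22*1/4 = -11/2)
q = -2190
-57*(h(3*(-3), 10) - 2) + q = -57*(-11/2 - 2) - 2190 = -57*(-15/2) - 2190 = 855/2 - 2190 = -3525/2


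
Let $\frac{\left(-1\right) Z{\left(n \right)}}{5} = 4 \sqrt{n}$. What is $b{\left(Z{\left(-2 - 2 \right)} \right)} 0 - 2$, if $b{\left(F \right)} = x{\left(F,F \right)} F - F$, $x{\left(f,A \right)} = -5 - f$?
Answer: $-2$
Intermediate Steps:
$Z{\left(n \right)} = - 20 \sqrt{n}$ ($Z{\left(n \right)} = - 5 \cdot 4 \sqrt{n} = - 20 \sqrt{n}$)
$b{\left(F \right)} = - F + F \left(-5 - F\right)$ ($b{\left(F \right)} = \left(-5 - F\right) F - F = F \left(-5 - F\right) - F = - F + F \left(-5 - F\right)$)
$b{\left(Z{\left(-2 - 2 \right)} \right)} 0 - 2 = - - 20 \sqrt{-2 - 2} \left(6 - 20 \sqrt{-2 - 2}\right) 0 - 2 = - - 20 \sqrt{-4} \left(6 - 20 \sqrt{-4}\right) 0 - 2 = - - 20 \cdot 2 i \left(6 - 20 \cdot 2 i\right) 0 - 2 = - - 40 i \left(6 - 40 i\right) 0 - 2 = 40 i \left(6 - 40 i\right) 0 - 2 = 0 - 2 = -2$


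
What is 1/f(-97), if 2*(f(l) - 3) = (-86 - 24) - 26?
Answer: -1/65 ≈ -0.015385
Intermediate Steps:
f(l) = -65 (f(l) = 3 + ((-86 - 24) - 26)/2 = 3 + (-110 - 26)/2 = 3 + (1/2)*(-136) = 3 - 68 = -65)
1/f(-97) = 1/(-65) = -1/65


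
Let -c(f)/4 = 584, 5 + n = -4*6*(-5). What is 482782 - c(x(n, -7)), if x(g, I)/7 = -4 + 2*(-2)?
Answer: 485118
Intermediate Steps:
n = 115 (n = -5 - 4*6*(-5) = -5 - 24*(-5) = -5 + 120 = 115)
x(g, I) = -56 (x(g, I) = 7*(-4 + 2*(-2)) = 7*(-4 - 4) = 7*(-8) = -56)
c(f) = -2336 (c(f) = -4*584 = -2336)
482782 - c(x(n, -7)) = 482782 - 1*(-2336) = 482782 + 2336 = 485118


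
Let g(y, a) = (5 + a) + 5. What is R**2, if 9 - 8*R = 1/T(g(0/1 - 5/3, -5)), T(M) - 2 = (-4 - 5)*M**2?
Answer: 63001/49729 ≈ 1.2669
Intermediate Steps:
g(y, a) = 10 + a
T(M) = 2 - 9*M**2 (T(M) = 2 + (-4 - 5)*M**2 = 2 - 9*M**2)
R = 251/223 (R = 9/8 - 1/(8*(2 - 9*(10 - 5)**2)) = 9/8 - 1/(8*(2 - 9*5**2)) = 9/8 - 1/(8*(2 - 9*25)) = 9/8 - 1/(8*(2 - 225)) = 9/8 - 1/8/(-223) = 9/8 - 1/8*(-1/223) = 9/8 + 1/1784 = 251/223 ≈ 1.1256)
R**2 = (251/223)**2 = 63001/49729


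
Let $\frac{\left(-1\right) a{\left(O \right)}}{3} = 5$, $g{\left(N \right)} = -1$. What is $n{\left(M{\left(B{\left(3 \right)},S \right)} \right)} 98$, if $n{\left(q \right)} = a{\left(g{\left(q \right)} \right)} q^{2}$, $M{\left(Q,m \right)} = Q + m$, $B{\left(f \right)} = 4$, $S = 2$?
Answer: $-52920$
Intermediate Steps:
$a{\left(O \right)} = -15$ ($a{\left(O \right)} = \left(-3\right) 5 = -15$)
$n{\left(q \right)} = - 15 q^{2}$
$n{\left(M{\left(B{\left(3 \right)},S \right)} \right)} 98 = - 15 \left(4 + 2\right)^{2} \cdot 98 = - 15 \cdot 6^{2} \cdot 98 = \left(-15\right) 36 \cdot 98 = \left(-540\right) 98 = -52920$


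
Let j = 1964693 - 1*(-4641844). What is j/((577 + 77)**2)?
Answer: 2202179/142572 ≈ 15.446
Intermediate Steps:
j = 6606537 (j = 1964693 + 4641844 = 6606537)
j/((577 + 77)**2) = 6606537/((577 + 77)**2) = 6606537/(654**2) = 6606537/427716 = 6606537*(1/427716) = 2202179/142572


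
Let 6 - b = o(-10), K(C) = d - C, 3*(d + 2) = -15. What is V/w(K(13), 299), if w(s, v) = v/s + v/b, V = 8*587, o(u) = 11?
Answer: -18784/299 ≈ -62.823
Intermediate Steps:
d = -7 (d = -2 + (1/3)*(-15) = -2 - 5 = -7)
K(C) = -7 - C
V = 4696
b = -5 (b = 6 - 1*11 = 6 - 11 = -5)
w(s, v) = -v/5 + v/s (w(s, v) = v/s + v/(-5) = v/s + v*(-1/5) = v/s - v/5 = -v/5 + v/s)
V/w(K(13), 299) = 4696/(-1/5*299 + 299/(-7 - 1*13)) = 4696/(-299/5 + 299/(-7 - 13)) = 4696/(-299/5 + 299/(-20)) = 4696/(-299/5 + 299*(-1/20)) = 4696/(-299/5 - 299/20) = 4696/(-299/4) = 4696*(-4/299) = -18784/299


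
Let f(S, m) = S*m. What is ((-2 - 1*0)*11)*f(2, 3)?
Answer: -132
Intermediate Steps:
((-2 - 1*0)*11)*f(2, 3) = ((-2 - 1*0)*11)*(2*3) = ((-2 + 0)*11)*6 = -2*11*6 = -22*6 = -132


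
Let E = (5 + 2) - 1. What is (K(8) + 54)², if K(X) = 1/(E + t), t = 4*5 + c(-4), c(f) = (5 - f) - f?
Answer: 4439449/1521 ≈ 2918.8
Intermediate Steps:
E = 6 (E = 7 - 1 = 6)
c(f) = 5 - 2*f
t = 33 (t = 4*5 + (5 - 2*(-4)) = 20 + (5 + 8) = 20 + 13 = 33)
K(X) = 1/39 (K(X) = 1/(6 + 33) = 1/39)
(K(8) + 54)² = (1/39 + 54)² = (2107/39)² = 4439449/1521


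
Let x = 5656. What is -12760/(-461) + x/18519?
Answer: 238909856/8537259 ≈ 27.984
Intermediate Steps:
-12760/(-461) + x/18519 = -12760/(-461) + 5656/18519 = -12760*(-1/461) + 5656*(1/18519) = 12760/461 + 5656/18519 = 238909856/8537259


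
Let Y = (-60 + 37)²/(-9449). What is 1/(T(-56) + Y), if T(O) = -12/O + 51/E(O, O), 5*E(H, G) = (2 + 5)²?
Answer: 926002/4965577 ≈ 0.18648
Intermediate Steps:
E(H, G) = 49/5 (E(H, G) = (2 + 5)²/5 = (⅕)*7² = (⅕)*49 = 49/5)
T(O) = 255/49 - 12/O (T(O) = -12/O + 51/(49/5) = -12/O + 51*(5/49) = -12/O + 255/49 = 255/49 - 12/O)
Y = -529/9449 (Y = (-23)²*(-1/9449) = 529*(-1/9449) = -529/9449 ≈ -0.055985)
1/(T(-56) + Y) = 1/((255/49 - 12/(-56)) - 529/9449) = 1/((255/49 - 12*(-1/56)) - 529/9449) = 1/((255/49 + 3/14) - 529/9449) = 1/(531/98 - 529/9449) = 1/(4965577/926002) = 926002/4965577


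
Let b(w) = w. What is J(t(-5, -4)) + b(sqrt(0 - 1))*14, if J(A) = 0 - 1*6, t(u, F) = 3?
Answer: -6 + 14*I ≈ -6.0 + 14.0*I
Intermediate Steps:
J(A) = -6 (J(A) = 0 - 6 = -6)
J(t(-5, -4)) + b(sqrt(0 - 1))*14 = -6 + sqrt(0 - 1)*14 = -6 + sqrt(-1)*14 = -6 + I*14 = -6 + 14*I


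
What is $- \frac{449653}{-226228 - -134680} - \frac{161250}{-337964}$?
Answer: $\frac{41682160373}{7734982068} \approx 5.3888$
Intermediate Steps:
$- \frac{449653}{-226228 - -134680} - \frac{161250}{-337964} = - \frac{449653}{-226228 + 134680} - - \frac{80625}{168982} = - \frac{449653}{-91548} + \frac{80625}{168982} = \left(-449653\right) \left(- \frac{1}{91548}\right) + \frac{80625}{168982} = \frac{449653}{91548} + \frac{80625}{168982} = \frac{41682160373}{7734982068}$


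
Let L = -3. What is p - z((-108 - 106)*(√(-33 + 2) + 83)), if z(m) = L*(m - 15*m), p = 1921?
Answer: 747925 + 8988*I*√31 ≈ 7.4793e+5 + 50043.0*I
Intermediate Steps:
z(m) = 42*m (z(m) = -3*(m - 15*m) = -(-42)*m = 42*m)
p - z((-108 - 106)*(√(-33 + 2) + 83)) = 1921 - 42*(-108 - 106)*(√(-33 + 2) + 83) = 1921 - 42*(-214*(√(-31) + 83)) = 1921 - 42*(-214*(I*√31 + 83)) = 1921 - 42*(-214*(83 + I*√31)) = 1921 - 42*(-17762 - 214*I*√31) = 1921 - (-746004 - 8988*I*√31) = 1921 + (746004 + 8988*I*√31) = 747925 + 8988*I*√31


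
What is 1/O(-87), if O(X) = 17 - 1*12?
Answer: ⅕ ≈ 0.20000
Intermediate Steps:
O(X) = 5 (O(X) = 17 - 12 = 5)
1/O(-87) = 1/5 = ⅕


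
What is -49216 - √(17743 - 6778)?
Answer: -49216 - √10965 ≈ -49321.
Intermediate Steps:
-49216 - √(17743 - 6778) = -49216 - √10965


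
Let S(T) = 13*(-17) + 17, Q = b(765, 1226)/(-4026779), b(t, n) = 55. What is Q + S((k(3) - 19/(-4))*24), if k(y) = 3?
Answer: -821462971/4026779 ≈ -204.00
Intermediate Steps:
Q = -55/4026779 (Q = 55/(-4026779) = 55*(-1/4026779) = -55/4026779 ≈ -1.3659e-5)
S(T) = -204 (S(T) = -221 + 17 = -204)
Q + S((k(3) - 19/(-4))*24) = -55/4026779 - 204 = -821462971/4026779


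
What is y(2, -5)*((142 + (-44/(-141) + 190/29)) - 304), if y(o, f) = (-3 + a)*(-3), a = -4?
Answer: -4440464/1363 ≈ -3257.9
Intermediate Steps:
y(o, f) = 21 (y(o, f) = (-3 - 4)*(-3) = -7*(-3) = 21)
y(2, -5)*((142 + (-44/(-141) + 190/29)) - 304) = 21*((142 + (-44/(-141) + 190/29)) - 304) = 21*((142 + (-44*(-1/141) + 190*(1/29))) - 304) = 21*((142 + (44/141 + 190/29)) - 304) = 21*((142 + 28066/4089) - 304) = 21*(608704/4089 - 304) = 21*(-634352/4089) = -4440464/1363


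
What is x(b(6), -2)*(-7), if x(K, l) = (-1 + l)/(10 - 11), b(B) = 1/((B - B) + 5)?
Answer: -21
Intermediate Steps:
b(B) = ⅕ (b(B) = 1/(0 + 5) = 1/5 = ⅕)
x(K, l) = 1 - l (x(K, l) = (-1 + l)/(-1) = (-1 + l)*(-1) = 1 - l)
x(b(6), -2)*(-7) = (1 - 1*(-2))*(-7) = (1 + 2)*(-7) = 3*(-7) = -21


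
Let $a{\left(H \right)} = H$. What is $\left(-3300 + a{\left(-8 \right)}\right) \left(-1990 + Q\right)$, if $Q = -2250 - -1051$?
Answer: $10549212$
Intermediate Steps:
$Q = -1199$ ($Q = -2250 + 1051 = -1199$)
$\left(-3300 + a{\left(-8 \right)}\right) \left(-1990 + Q\right) = \left(-3300 - 8\right) \left(-1990 - 1199\right) = \left(-3308\right) \left(-3189\right) = 10549212$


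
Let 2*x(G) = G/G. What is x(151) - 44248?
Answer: -88495/2 ≈ -44248.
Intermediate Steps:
x(G) = ½ (x(G) = (G/G)/2 = (½)*1 = ½)
x(151) - 44248 = ½ - 44248 = -88495/2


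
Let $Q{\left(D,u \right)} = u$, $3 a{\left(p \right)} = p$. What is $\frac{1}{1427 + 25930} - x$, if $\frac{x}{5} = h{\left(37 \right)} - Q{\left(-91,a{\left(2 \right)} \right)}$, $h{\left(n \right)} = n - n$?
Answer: $\frac{30397}{9119} \approx 3.3334$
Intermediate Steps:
$h{\left(n \right)} = 0$
$a{\left(p \right)} = \frac{p}{3}$
$x = - \frac{10}{3}$ ($x = 5 \left(0 - \frac{1}{3} \cdot 2\right) = 5 \left(0 - \frac{2}{3}\right) = 5 \left(- \frac{2}{3}\right) = - \frac{10}{3} \approx -3.3333$)
$\frac{1}{1427 + 25930} - x = \frac{1}{1427 + 25930} - - \frac{10}{3} = \frac{1}{27357} + \frac{10}{3} = \frac{30397}{9119}$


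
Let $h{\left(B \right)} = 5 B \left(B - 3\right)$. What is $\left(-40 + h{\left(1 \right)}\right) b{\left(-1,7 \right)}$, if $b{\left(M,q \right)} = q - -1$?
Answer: $-400$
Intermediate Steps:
$b{\left(M,q \right)} = 1 + q$ ($b{\left(M,q \right)} = q + 1 = 1 + q$)
$h{\left(B \right)} = 5 B \left(-3 + B\right)$
$\left(-40 + h{\left(1 \right)}\right) b{\left(-1,7 \right)} = \left(-40 + 5 \cdot 1 \left(-3 + 1\right)\right) \left(1 + 7\right) = \left(-40 + 5 \cdot 1 \left(-2\right)\right) 8 = \left(-40 - 10\right) 8 = \left(-50\right) 8 = -400$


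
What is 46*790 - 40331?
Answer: -3991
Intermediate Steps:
46*790 - 40331 = 36340 - 40331 = -3991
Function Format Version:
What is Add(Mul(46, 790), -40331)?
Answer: -3991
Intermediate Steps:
Add(Mul(46, 790), -40331) = Add(36340, -40331) = -3991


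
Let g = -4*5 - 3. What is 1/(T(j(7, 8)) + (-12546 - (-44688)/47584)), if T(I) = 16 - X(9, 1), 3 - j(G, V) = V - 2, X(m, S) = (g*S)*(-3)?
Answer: -2974/37466633 ≈ -7.9377e-5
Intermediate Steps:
g = -23 (g = -20 - 3 = -23)
X(m, S) = 69*S (X(m, S) = -23*S*(-3) = 69*S)
j(G, V) = 5 - V (j(G, V) = 3 - (V - 2) = 3 - (-2 + V) = 3 + (2 - V) = 5 - V)
T(I) = -53 (T(I) = 16 - 69 = -53)
1/(T(j(7, 8)) + (-12546 - (-44688)/47584)) = 1/(-53 + (-12546 - (-44688)/47584)) = 1/(-53 + (-12546 - 1*(-2793/2974))) = 1/(-53 + (-12546 + 2793/2974)) = 1/(-53 - 37309011/2974) = 1/(-37466633/2974) = -2974/37466633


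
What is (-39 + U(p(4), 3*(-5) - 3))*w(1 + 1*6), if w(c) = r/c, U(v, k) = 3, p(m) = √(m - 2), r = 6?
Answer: -216/7 ≈ -30.857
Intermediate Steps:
p(m) = √(-2 + m)
w(c) = 6/c
(-39 + U(p(4), 3*(-5) - 3))*w(1 + 1*6) = (-39 + 3)*(6/(1 + 1*6)) = -216/(1 + 6) = -216/7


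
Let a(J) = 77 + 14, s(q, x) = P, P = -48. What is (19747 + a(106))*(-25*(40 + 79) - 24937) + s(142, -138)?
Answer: -553718304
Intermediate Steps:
s(q, x) = -48
a(J) = 91
(19747 + a(106))*(-25*(40 + 79) - 24937) + s(142, -138) = (19747 + 91)*(-25*(40 + 79) - 24937) - 48 = 19838*(-25*119 - 24937) - 48 = 19838*(-2975 - 24937) - 48 = 19838*(-27912) - 48 = -553718256 - 48 = -553718304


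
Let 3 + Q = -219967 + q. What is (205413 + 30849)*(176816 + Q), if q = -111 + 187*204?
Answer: -1208952654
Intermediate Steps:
q = 38037 (q = -111 + 38148 = 38037)
Q = -181933 (Q = -3 + (-219967 + 38037) = -3 - 181930 = -181933)
(205413 + 30849)*(176816 + Q) = (205413 + 30849)*(176816 - 181933) = 236262*(-5117) = -1208952654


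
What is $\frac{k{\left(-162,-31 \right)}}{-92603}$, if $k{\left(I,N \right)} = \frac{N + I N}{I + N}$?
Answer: $\frac{713}{2553197} \approx 0.00027926$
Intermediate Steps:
$k{\left(I,N \right)} = \frac{N + I N}{I + N}$
$\frac{k{\left(-162,-31 \right)}}{-92603} = \frac{\left(-31\right) \frac{1}{-162 - 31} \left(1 - 162\right)}{-92603} = \left(-31\right) \frac{1}{-193} \left(-161\right) \left(- \frac{1}{92603}\right) = \left(-31\right) \left(- \frac{1}{193}\right) \left(-161\right) \left(- \frac{1}{92603}\right) = \left(- \frac{4991}{193}\right) \left(- \frac{1}{92603}\right) = \frac{713}{2553197}$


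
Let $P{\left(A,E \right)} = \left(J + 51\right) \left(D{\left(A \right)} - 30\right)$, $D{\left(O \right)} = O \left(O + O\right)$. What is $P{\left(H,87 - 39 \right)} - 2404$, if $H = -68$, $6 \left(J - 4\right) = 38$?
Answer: $\frac{1688900}{3} \approx 5.6297 \cdot 10^{5}$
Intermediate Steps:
$J = \frac{31}{3}$ ($J = 4 + \frac{1}{6} \cdot 38 = 4 + \frac{19}{3} = \frac{31}{3} \approx 10.333$)
$D{\left(O \right)} = 2 O^{2}$ ($D{\left(O \right)} = O 2 O = 2 O^{2}$)
$P{\left(A,E \right)} = -1840 + \frac{368 A^{2}}{3}$ ($P{\left(A,E \right)} = \left(\frac{31}{3} + 51\right) \left(2 A^{2} - 30\right) = \frac{184 \left(-30 + 2 A^{2}\right)}{3} = -1840 + \frac{368 A^{2}}{3}$)
$P{\left(H,87 - 39 \right)} - 2404 = \left(-1840 + \frac{368 \left(-68\right)^{2}}{3}\right) - 2404 = \left(-1840 + \frac{368}{3} \cdot 4624\right) - 2404 = \left(-1840 + \frac{1701632}{3}\right) - 2404 = \frac{1696112}{3} - 2404 = \frac{1688900}{3}$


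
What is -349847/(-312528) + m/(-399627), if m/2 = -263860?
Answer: 101578527743/41631542352 ≈ 2.4399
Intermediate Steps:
m = -527720 (m = 2*(-263860) = -527720)
-349847/(-312528) + m/(-399627) = -349847/(-312528) - 527720/(-399627) = -349847*(-1/312528) - 527720*(-1/399627) = 349847/312528 + 527720/399627 = 101578527743/41631542352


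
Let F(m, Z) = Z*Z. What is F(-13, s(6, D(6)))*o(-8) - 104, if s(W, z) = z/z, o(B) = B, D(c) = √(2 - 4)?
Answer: -112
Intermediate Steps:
D(c) = I*√2 (D(c) = √(-2) = I*√2)
s(W, z) = 1
F(m, Z) = Z²
F(-13, s(6, D(6)))*o(-8) - 104 = 1²*(-8) - 104 = 1*(-8) - 104 = -8 - 104 = -112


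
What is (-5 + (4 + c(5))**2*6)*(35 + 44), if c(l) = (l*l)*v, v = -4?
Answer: 4367989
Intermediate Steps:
c(l) = -4*l**2 (c(l) = (l*l)*(-4) = l**2*(-4) = -4*l**2)
(-5 + (4 + c(5))**2*6)*(35 + 44) = (-5 + (4 - 4*5**2)**2*6)*(35 + 44) = (-5 + (4 - 4*25)**2*6)*79 = (-5 + (4 - 100)**2*6)*79 = (-5 + (-96)**2*6)*79 = (-5 + 9216*6)*79 = (-5 + 55296)*79 = 55291*79 = 4367989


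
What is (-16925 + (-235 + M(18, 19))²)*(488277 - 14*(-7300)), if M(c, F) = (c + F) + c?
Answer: 9137631575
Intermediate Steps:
M(c, F) = F + 2*c (M(c, F) = (F + c) + c = F + 2*c)
(-16925 + (-235 + M(18, 19))²)*(488277 - 14*(-7300)) = (-16925 + (-235 + (19 + 2*18))²)*(488277 - 14*(-7300)) = (-16925 + (-235 + (19 + 36))²)*(488277 + 102200) = (-16925 + (-235 + 55)²)*590477 = (-16925 + (-180)²)*590477 = (-16925 + 32400)*590477 = 15475*590477 = 9137631575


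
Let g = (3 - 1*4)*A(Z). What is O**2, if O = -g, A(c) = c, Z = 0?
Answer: 0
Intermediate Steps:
g = 0 (g = (3 - 1*4)*0 = (3 - 4)*0 = -1*0 = 0)
O = 0 (O = -1*0 = 0)
O**2 = 0**2 = 0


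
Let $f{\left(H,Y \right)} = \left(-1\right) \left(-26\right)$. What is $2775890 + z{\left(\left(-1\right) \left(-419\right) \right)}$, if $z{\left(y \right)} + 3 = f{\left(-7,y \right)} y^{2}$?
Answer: $7340473$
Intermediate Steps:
$f{\left(H,Y \right)} = 26$
$z{\left(y \right)} = -3 + 26 y^{2}$
$2775890 + z{\left(\left(-1\right) \left(-419\right) \right)} = 2775890 - \left(3 - 26 \left(\left(-1\right) \left(-419\right)\right)^{2}\right) = 2775890 - \left(3 - 26 \cdot 419^{2}\right) = 2775890 + \left(-3 + 26 \cdot 175561\right) = 2775890 + \left(-3 + 4564586\right) = 2775890 + 4564583 = 7340473$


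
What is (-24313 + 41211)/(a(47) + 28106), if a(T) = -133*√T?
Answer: 10105004/16789699 + 2247434*√47/789115853 ≈ 0.62138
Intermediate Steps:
(-24313 + 41211)/(a(47) + 28106) = (-24313 + 41211)/(-133*√47 + 28106) = 16898/(28106 - 133*√47)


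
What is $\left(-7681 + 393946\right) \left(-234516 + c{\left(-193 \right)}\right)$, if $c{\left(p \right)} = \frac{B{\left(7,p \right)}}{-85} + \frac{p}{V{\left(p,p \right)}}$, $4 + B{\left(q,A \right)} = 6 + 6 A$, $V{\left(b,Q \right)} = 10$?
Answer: $- \frac{181175048901}{2} \approx -9.0588 \cdot 10^{10}$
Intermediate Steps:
$B{\left(q,A \right)} = 2 + 6 A$ ($B{\left(q,A \right)} = -4 + \left(6 + 6 A\right) = 2 + 6 A$)
$c{\left(p \right)} = - \frac{2}{85} + \frac{p}{34}$ ($c{\left(p \right)} = \frac{2 + 6 p}{-85} + \frac{p}{10} = \left(2 + 6 p\right) \left(- \frac{1}{85}\right) + p \frac{1}{10} = \left(- \frac{2}{85} - \frac{6 p}{85}\right) + \frac{p}{10} = - \frac{2}{85} + \frac{p}{34}$)
$\left(-7681 + 393946\right) \left(-234516 + c{\left(-193 \right)}\right) = \left(-7681 + 393946\right) \left(-234516 + \left(- \frac{2}{85} + \frac{1}{34} \left(-193\right)\right)\right) = 386265 \left(-234516 - \frac{57}{10}\right) = 386265 \left(- \frac{2345217}{10}\right) = - \frac{181175048901}{2}$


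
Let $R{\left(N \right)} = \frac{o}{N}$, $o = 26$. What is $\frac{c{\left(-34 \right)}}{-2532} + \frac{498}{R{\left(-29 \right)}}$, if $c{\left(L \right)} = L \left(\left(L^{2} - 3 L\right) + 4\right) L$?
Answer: $- \frac{9312227}{8229} \approx -1131.6$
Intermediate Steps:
$R{\left(N \right)} = \frac{26}{N}$
$c{\left(L \right)} = L^{2} \left(4 + L^{2} - 3 L\right)$ ($c{\left(L \right)} = L \left(4 + L^{2} - 3 L\right) L = L^{2} \left(4 + L^{2} - 3 L\right)$)
$\frac{c{\left(-34 \right)}}{-2532} + \frac{498}{R{\left(-29 \right)}} = \frac{\left(-34\right)^{2} \left(4 + \left(-34\right)^{2} - -102\right)}{-2532} + \frac{498}{26 \frac{1}{-29}} = 1156 \left(4 + 1156 + 102\right) \left(- \frac{1}{2532}\right) + \frac{498}{26 \left(- \frac{1}{29}\right)} = 1156 \cdot 1262 \left(- \frac{1}{2532}\right) + \frac{498}{- \frac{26}{29}} = 1458872 \left(- \frac{1}{2532}\right) + 498 \left(- \frac{29}{26}\right) = - \frac{364718}{633} - \frac{7221}{13} = - \frac{9312227}{8229}$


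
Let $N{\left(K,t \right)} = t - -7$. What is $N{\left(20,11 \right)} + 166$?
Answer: $184$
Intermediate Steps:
$N{\left(K,t \right)} = 7 + t$ ($N{\left(K,t \right)} = t + 7 = 7 + t$)
$N{\left(20,11 \right)} + 166 = \left(7 + 11\right) + 166 = 18 + 166 = 184$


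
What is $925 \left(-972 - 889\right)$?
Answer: $-1721425$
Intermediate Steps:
$925 \left(-972 - 889\right) = 925 \left(-1861\right) = -1721425$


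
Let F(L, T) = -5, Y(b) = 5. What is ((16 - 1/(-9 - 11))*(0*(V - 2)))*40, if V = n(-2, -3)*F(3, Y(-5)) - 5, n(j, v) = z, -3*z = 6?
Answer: 0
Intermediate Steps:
z = -2 (z = -⅓*6 = -2)
n(j, v) = -2
V = 5 (V = -2*(-5) - 5 = 10 - 5 = 5)
((16 - 1/(-9 - 11))*(0*(V - 2)))*40 = ((16 - 1/(-9 - 11))*(0*(5 - 2)))*40 = ((16 - 1/(-20))*(0*3))*40 = ((16 - 1*(-1/20))*0)*40 = ((16 + 1/20)*0)*40 = ((321/20)*0)*40 = 0*40 = 0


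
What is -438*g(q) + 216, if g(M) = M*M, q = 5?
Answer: -10734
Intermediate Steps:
g(M) = M²
-438*g(q) + 216 = -438*5² + 216 = -438*25 + 216 = -10950 + 216 = -10734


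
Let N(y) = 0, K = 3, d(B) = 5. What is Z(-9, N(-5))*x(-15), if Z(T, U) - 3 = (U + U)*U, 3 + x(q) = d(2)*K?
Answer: 36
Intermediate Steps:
x(q) = 12 (x(q) = -3 + 5*3 = -3 + 15 = 12)
Z(T, U) = 3 + 2*U**2 (Z(T, U) = 3 + (U + U)*U = 3 + (2*U)*U = 3 + 2*U**2)
Z(-9, N(-5))*x(-15) = (3 + 2*0**2)*12 = (3 + 2*0)*12 = (3 + 0)*12 = 3*12 = 36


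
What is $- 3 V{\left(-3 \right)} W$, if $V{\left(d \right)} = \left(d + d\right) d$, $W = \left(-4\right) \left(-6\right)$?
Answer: $-1296$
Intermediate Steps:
$W = 24$
$V{\left(d \right)} = 2 d^{2}$ ($V{\left(d \right)} = 2 d d = 2 d^{2}$)
$- 3 V{\left(-3 \right)} W = - 3 \cdot 2 \left(-3\right)^{2} \cdot 24 = - 3 \cdot 2 \cdot 9 \cdot 24 = \left(-3\right) 18 \cdot 24 = \left(-54\right) 24 = -1296$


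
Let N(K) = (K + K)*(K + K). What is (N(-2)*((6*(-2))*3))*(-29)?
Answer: 16704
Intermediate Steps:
N(K) = 4*K**2 (N(K) = (2*K)*(2*K) = 4*K**2)
(N(-2)*((6*(-2))*3))*(-29) = ((4*(-2)**2)*((6*(-2))*3))*(-29) = ((4*4)*(-12*3))*(-29) = (16*(-36))*(-29) = -576*(-29) = 16704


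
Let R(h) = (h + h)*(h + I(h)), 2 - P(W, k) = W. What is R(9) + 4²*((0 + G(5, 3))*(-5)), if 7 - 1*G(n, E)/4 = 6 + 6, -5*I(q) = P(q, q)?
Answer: 8936/5 ≈ 1787.2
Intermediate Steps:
P(W, k) = 2 - W
I(q) = -⅖ + q/5 (I(q) = -(2 - q)/5 = -⅖ + q/5)
G(n, E) = -20 (G(n, E) = 28 - 4*(6 + 6) = 28 - 4*12 = 28 - 48 = -20)
R(h) = 2*h*(-⅖ + 6*h/5) (R(h) = (h + h)*(h + (-⅖ + h/5)) = (2*h)*(-⅖ + 6*h/5) = 2*h*(-⅖ + 6*h/5))
R(9) + 4²*((0 + G(5, 3))*(-5)) = (⅘)*9*(-1 + 3*9) + 4²*((0 - 20)*(-5)) = (⅘)*9*(-1 + 27) + 16*(-20*(-5)) = (⅘)*9*26 + 16*100 = 936/5 + 1600 = 8936/5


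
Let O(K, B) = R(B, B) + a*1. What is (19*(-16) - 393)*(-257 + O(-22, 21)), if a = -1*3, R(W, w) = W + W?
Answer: 151946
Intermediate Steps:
R(W, w) = 2*W
a = -3
O(K, B) = -3 + 2*B (O(K, B) = 2*B - 3*1 = 2*B - 3 = -3 + 2*B)
(19*(-16) - 393)*(-257 + O(-22, 21)) = (19*(-16) - 393)*(-257 + (-3 + 2*21)) = (-304 - 393)*(-257 + (-3 + 42)) = -697*(-257 + 39) = -697*(-218) = 151946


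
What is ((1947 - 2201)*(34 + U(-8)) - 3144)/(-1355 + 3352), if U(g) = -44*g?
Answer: -101188/1997 ≈ -50.670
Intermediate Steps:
((1947 - 2201)*(34 + U(-8)) - 3144)/(-1355 + 3352) = ((1947 - 2201)*(34 - 44*(-8)) - 3144)/(-1355 + 3352) = (-254*(34 + 352) - 3144)/1997 = (-254*386 - 3144)*(1/1997) = (-98044 - 3144)*(1/1997) = -101188*1/1997 = -101188/1997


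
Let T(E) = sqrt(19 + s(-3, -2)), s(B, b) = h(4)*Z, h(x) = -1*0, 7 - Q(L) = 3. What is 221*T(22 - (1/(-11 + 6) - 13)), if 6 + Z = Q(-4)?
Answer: 221*sqrt(19) ≈ 963.32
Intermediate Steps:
Q(L) = 4 (Q(L) = 7 - 1*3 = 7 - 3 = 4)
Z = -2 (Z = -6 + 4 = -2)
h(x) = 0
s(B, b) = 0 (s(B, b) = 0*(-2) = 0)
T(E) = sqrt(19) (T(E) = sqrt(19 + 0) = sqrt(19))
221*T(22 - (1/(-11 + 6) - 13)) = 221*sqrt(19)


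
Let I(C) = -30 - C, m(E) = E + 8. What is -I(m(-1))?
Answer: 37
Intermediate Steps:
m(E) = 8 + E
-I(m(-1)) = -(-30 - (8 - 1)) = -(-30 - 1*7) = -(-30 - 7) = -1*(-37) = 37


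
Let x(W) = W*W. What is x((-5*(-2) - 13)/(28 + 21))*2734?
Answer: 24606/2401 ≈ 10.248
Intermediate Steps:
x(W) = W²
x((-5*(-2) - 13)/(28 + 21))*2734 = ((-5*(-2) - 13)/(28 + 21))²*2734 = ((10 - 13)/49)²*2734 = (-3*1/49)²*2734 = (-3/49)²*2734 = (9/2401)*2734 = 24606/2401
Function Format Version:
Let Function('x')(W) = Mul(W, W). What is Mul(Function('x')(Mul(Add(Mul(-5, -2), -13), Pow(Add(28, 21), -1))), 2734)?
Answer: Rational(24606, 2401) ≈ 10.248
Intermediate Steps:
Function('x')(W) = Pow(W, 2)
Mul(Function('x')(Mul(Add(Mul(-5, -2), -13), Pow(Add(28, 21), -1))), 2734) = Mul(Pow(Mul(Add(Mul(-5, -2), -13), Pow(Add(28, 21), -1)), 2), 2734) = Mul(Pow(Mul(Add(10, -13), Pow(49, -1)), 2), 2734) = Mul(Pow(Mul(-3, Rational(1, 49)), 2), 2734) = Mul(Pow(Rational(-3, 49), 2), 2734) = Mul(Rational(9, 2401), 2734) = Rational(24606, 2401)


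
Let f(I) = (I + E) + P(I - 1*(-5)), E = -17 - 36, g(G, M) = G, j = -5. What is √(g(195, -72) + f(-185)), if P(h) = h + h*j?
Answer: √677 ≈ 26.019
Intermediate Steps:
P(h) = -4*h (P(h) = h + h*(-5) = h - 5*h = -4*h)
E = -53
f(I) = -73 - 3*I (f(I) = (I - 53) - 4*(I - 1*(-5)) = (-53 + I) - 4*(I + 5) = (-53 + I) - 4*(5 + I) = (-53 + I) + (-20 - 4*I) = -73 - 3*I)
√(g(195, -72) + f(-185)) = √(195 + (-73 - 3*(-185))) = √(195 + (-73 + 555)) = √(195 + 482) = √677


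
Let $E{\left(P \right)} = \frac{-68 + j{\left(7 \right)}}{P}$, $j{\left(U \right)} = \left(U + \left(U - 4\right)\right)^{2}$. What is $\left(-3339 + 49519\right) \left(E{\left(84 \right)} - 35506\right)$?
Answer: $- \frac{34432639240}{21} \approx -1.6396 \cdot 10^{9}$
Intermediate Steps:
$j{\left(U \right)} = \left(-4 + 2 U\right)^{2}$ ($j{\left(U \right)} = \left(U + \left(-4 + U\right)\right)^{2} = \left(-4 + 2 U\right)^{2}$)
$E{\left(P \right)} = \frac{32}{P}$ ($E{\left(P \right)} = \frac{-68 + 4 \left(-2 + 7\right)^{2}}{P} = \frac{-68 + 4 \cdot 5^{2}}{P} = \frac{-68 + 4 \cdot 25}{P} = \frac{-68 + 100}{P} = \frac{32}{P}$)
$\left(-3339 + 49519\right) \left(E{\left(84 \right)} - 35506\right) = \left(-3339 + 49519\right) \left(\frac{32}{84} - 35506\right) = 46180 \left(32 \cdot \frac{1}{84} - 35506\right) = 46180 \left(\frac{8}{21} - 35506\right) = 46180 \left(- \frac{745618}{21}\right) = - \frac{34432639240}{21}$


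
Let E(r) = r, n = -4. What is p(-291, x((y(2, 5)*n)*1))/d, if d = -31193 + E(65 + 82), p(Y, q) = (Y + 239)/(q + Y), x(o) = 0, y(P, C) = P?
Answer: -26/4517193 ≈ -5.7558e-6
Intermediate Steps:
p(Y, q) = (239 + Y)/(Y + q)
d = -31046 (d = -31193 + (65 + 82) = -31193 + 147 = -31046)
p(-291, x((y(2, 5)*n)*1))/d = ((239 - 291)/(-291 + 0))/(-31046) = (-52/(-291))*(-1/31046) = -1/291*(-52)*(-1/31046) = (52/291)*(-1/31046) = -26/4517193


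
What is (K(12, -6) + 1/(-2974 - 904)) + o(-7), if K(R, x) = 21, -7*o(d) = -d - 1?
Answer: 11159/554 ≈ 20.143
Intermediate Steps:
o(d) = ⅐ + d/7 (o(d) = -(-d - 1)/7 = -(-1 - d)/7 = ⅐ + d/7)
(K(12, -6) + 1/(-2974 - 904)) + o(-7) = (21 + 1/(-2974 - 904)) + (⅐ + (⅐)*(-7)) = (21 + 1/(-3878)) + (⅐ - 1) = (21 - 1/3878) - 6/7 = 81437/3878 - 6/7 = 11159/554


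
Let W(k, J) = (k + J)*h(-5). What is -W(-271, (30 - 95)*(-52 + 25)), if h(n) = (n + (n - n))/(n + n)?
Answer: -742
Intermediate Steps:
h(n) = ½ (h(n) = (n + 0)/((2*n)) = n*(1/(2*n)) = ½)
W(k, J) = J/2 + k/2 (W(k, J) = (k + J)*(½) = (J + k)*(½) = J/2 + k/2)
-W(-271, (30 - 95)*(-52 + 25)) = -(((30 - 95)*(-52 + 25))/2 + (½)*(-271)) = -((-65*(-27))/2 - 271/2) = -((½)*1755 - 271/2) = -(1755/2 - 271/2) = -1*742 = -742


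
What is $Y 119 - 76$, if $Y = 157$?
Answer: $18607$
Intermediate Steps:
$Y 119 - 76 = 157 \cdot 119 - 76 = 18683 - 76 = 18607$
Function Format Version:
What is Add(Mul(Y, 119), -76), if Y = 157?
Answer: 18607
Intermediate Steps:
Add(Mul(Y, 119), -76) = Add(Mul(157, 119), -76) = Add(18683, -76) = 18607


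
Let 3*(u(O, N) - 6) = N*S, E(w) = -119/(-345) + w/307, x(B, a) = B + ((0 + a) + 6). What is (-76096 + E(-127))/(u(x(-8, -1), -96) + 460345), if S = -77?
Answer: -8059715122/49019050725 ≈ -0.16442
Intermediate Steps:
x(B, a) = 6 + B + a (x(B, a) = B + (a + 6) = B + (6 + a) = 6 + B + a)
E(w) = 119/345 + w/307 (E(w) = -119*(-1/345) + w*(1/307) = 119/345 + w/307)
u(O, N) = 6 - 77*N/3 (u(O, N) = 6 + (N*(-77))/3 = 6 + (-77*N)/3 = 6 - 77*N/3)
(-76096 + E(-127))/(u(x(-8, -1), -96) + 460345) = (-76096 + (119/345 + (1/307)*(-127)))/((6 - 77/3*(-96)) + 460345) = (-76096 + (119/345 - 127/307))/((6 + 2464) + 460345) = (-76096 - 7282/105915)/(2470 + 460345) = -8059715122/105915/462815 = -8059715122/105915*1/462815 = -8059715122/49019050725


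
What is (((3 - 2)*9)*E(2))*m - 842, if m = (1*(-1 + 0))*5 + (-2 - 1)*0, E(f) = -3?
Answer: -707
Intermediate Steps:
m = -5 (m = (1*(-1))*5 - 3*0 = -1*5 + 0 = -5 + 0 = -5)
(((3 - 2)*9)*E(2))*m - 842 = (((3 - 2)*9)*(-3))*(-5) - 842 = ((1*9)*(-3))*(-5) - 842 = (9*(-3))*(-5) - 842 = -27*(-5) - 842 = 135 - 842 = -707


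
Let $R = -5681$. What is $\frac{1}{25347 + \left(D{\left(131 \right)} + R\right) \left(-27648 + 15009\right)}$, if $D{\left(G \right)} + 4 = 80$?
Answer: $\frac{1}{70866942} \approx 1.4111 \cdot 10^{-8}$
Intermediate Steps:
$D{\left(G \right)} = 76$ ($D{\left(G \right)} = -4 + 80 = 76$)
$\frac{1}{25347 + \left(D{\left(131 \right)} + R\right) \left(-27648 + 15009\right)} = \frac{1}{25347 + \left(76 - 5681\right) \left(-27648 + 15009\right)} = \frac{1}{25347 - -70841595} = \frac{1}{25347 + 70841595} = \frac{1}{70866942}$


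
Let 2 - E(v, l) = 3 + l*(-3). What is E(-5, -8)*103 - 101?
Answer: -2676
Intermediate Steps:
E(v, l) = -1 + 3*l (E(v, l) = 2 - (3 + l*(-3)) = 2 - (3 - 3*l) = 2 + (-3 + 3*l) = -1 + 3*l)
E(-5, -8)*103 - 101 = (-1 + 3*(-8))*103 - 101 = (-1 - 24)*103 - 101 = -25*103 - 101 = -2575 - 101 = -2676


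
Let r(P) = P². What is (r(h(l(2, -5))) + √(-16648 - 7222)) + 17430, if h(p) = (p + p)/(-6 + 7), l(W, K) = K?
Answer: 17530 + I*√23870 ≈ 17530.0 + 154.5*I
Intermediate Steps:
h(p) = 2*p (h(p) = (2*p)/1 = (2*p)*1 = 2*p)
(r(h(l(2, -5))) + √(-16648 - 7222)) + 17430 = ((2*(-5))² + √(-16648 - 7222)) + 17430 = ((-10)² + √(-23870)) + 17430 = (100 + I*√23870) + 17430 = 17530 + I*√23870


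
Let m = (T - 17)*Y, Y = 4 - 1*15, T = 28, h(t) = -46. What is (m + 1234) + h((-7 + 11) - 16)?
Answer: 1067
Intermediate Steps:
Y = -11 (Y = 4 - 15 = -11)
m = -121 (m = (28 - 17)*(-11) = 11*(-11) = -121)
(m + 1234) + h((-7 + 11) - 16) = (-121 + 1234) - 46 = 1113 - 46 = 1067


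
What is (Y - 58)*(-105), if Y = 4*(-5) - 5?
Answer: 8715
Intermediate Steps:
Y = -25 (Y = -20 - 5 = -25)
(Y - 58)*(-105) = (-25 - 58)*(-105) = -83*(-105) = 8715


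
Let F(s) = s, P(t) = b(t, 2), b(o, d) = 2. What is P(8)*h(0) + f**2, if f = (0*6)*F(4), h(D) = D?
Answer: 0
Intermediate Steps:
P(t) = 2
f = 0 (f = (0*6)*4 = 0*4 = 0)
P(8)*h(0) + f**2 = 2*0 + 0**2 = 0 + 0 = 0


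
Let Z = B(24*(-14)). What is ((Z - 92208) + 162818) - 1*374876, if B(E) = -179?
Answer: -304445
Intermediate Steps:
Z = -179
((Z - 92208) + 162818) - 1*374876 = ((-179 - 92208) + 162818) - 1*374876 = (-92387 + 162818) - 374876 = 70431 - 374876 = -304445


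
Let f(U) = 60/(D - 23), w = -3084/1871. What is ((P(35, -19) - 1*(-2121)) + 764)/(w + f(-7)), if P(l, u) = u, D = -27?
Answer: -13405715/13323 ≈ -1006.2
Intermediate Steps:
w = -3084/1871 (w = -3084*1/1871 = -3084/1871 ≈ -1.6483)
f(U) = -6/5 (f(U) = 60/(-27 - 23) = 60/(-50) = 60*(-1/50) = -6/5)
((P(35, -19) - 1*(-2121)) + 764)/(w + f(-7)) = ((-19 - 1*(-2121)) + 764)/(-3084/1871 - 6/5) = ((-19 + 2121) + 764)/(-26646/9355) = (2102 + 764)*(-9355/26646) = 2866*(-9355/26646) = -13405715/13323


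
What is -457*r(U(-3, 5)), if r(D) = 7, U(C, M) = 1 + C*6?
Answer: -3199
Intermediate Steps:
U(C, M) = 1 + 6*C
-457*r(U(-3, 5)) = -457*7 = -3199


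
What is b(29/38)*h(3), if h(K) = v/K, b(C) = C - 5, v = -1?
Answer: 161/114 ≈ 1.4123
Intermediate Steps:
b(C) = -5 + C
h(K) = -1/K
b(29/38)*h(3) = (-5 + 29/38)*(-1/3) = (-5 + 29*(1/38))*(-1*⅓) = (-5 + 29/38)*(-⅓) = -161/38*(-⅓) = 161/114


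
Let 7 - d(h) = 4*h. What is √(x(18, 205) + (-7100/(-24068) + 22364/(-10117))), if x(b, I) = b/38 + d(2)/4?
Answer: 5*I*√362121113765419217/2313211582 ≈ 1.3007*I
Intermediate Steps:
d(h) = 7 - 4*h
x(b, I) = -¼ + b/38 (x(b, I) = b/38 + (7 - 4*2)/4 = b*(1/38) + (7 - 8)*(¼) = b/38 - 1*¼ = b/38 - ¼ = -¼ + b/38)
√(x(18, 205) + (-7100/(-24068) + 22364/(-10117))) = √((-¼ + (1/38)*18) + (-7100/(-24068) + 22364/(-10117))) = √((-¼ + 9/19) + (-7100*(-1/24068) + 22364*(-1/10117))) = √(17/76 + (1775/6017 - 22364/10117)) = √(17/76 - 116606513/60873989) = √(-7827237175/4626423164) = 5*I*√362121113765419217/2313211582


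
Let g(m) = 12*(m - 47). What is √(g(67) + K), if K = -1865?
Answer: 5*I*√65 ≈ 40.311*I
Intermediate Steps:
g(m) = -564 + 12*m (g(m) = 12*(-47 + m) = -564 + 12*m)
√(g(67) + K) = √((-564 + 12*67) - 1865) = √((-564 + 804) - 1865) = √(240 - 1865) = √(-1625) = 5*I*√65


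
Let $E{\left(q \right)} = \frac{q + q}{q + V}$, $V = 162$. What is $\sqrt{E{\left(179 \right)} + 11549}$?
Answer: $\frac{\sqrt{1343051347}}{341} \approx 107.47$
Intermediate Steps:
$E{\left(q \right)} = \frac{2 q}{162 + q}$ ($E{\left(q \right)} = \frac{q + q}{q + 162} = \frac{2 q}{162 + q}$)
$\sqrt{E{\left(179 \right)} + 11549} = \sqrt{2 \cdot 179 \frac{1}{162 + 179} + 11549} = \sqrt{2 \cdot 179 \cdot \frac{1}{341} + 11549} = \sqrt{\frac{358}{341} + 11549} = \sqrt{\frac{3938567}{341}} = \frac{\sqrt{1343051347}}{341}$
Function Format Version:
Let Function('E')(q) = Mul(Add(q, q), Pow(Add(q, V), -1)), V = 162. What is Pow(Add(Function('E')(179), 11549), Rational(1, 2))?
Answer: Mul(Rational(1, 341), Pow(1343051347, Rational(1, 2))) ≈ 107.47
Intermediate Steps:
Function('E')(q) = Mul(2, q, Pow(Add(162, q), -1)) (Function('E')(q) = Mul(Add(q, q), Pow(Add(q, 162), -1)) = Mul(Mul(2, q), Pow(Add(162, q), -1)) = Mul(2, q, Pow(Add(162, q), -1)))
Pow(Add(Function('E')(179), 11549), Rational(1, 2)) = Pow(Add(Mul(2, 179, Pow(Add(162, 179), -1)), 11549), Rational(1, 2)) = Pow(Add(Mul(2, 179, Pow(341, -1)), 11549), Rational(1, 2)) = Pow(Add(Mul(2, 179, Rational(1, 341)), 11549), Rational(1, 2)) = Pow(Add(Rational(358, 341), 11549), Rational(1, 2)) = Pow(Rational(3938567, 341), Rational(1, 2)) = Mul(Rational(1, 341), Pow(1343051347, Rational(1, 2)))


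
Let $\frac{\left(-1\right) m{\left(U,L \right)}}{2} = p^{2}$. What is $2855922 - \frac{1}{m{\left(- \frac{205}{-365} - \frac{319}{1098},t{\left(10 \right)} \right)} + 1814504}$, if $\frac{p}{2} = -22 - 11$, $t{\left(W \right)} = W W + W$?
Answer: $\frac{5157201100223}{1805792} \approx 2.8559 \cdot 10^{6}$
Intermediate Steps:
$t{\left(W \right)} = W + W^{2}$ ($t{\left(W \right)} = W^{2} + W = W + W^{2}$)
$p = -66$ ($p = 2 \left(-22 - 11\right) = 2 \left(-33\right) = -66$)
$m{\left(U,L \right)} = -8712$ ($m{\left(U,L \right)} = - 2 \left(-66\right)^{2} = \left(-2\right) 4356 = -8712$)
$2855922 - \frac{1}{m{\left(- \frac{205}{-365} - \frac{319}{1098},t{\left(10 \right)} \right)} + 1814504} = 2855922 - \frac{1}{-8712 + 1814504} = 2855922 - \frac{1}{1805792} = \frac{5157201100223}{1805792}$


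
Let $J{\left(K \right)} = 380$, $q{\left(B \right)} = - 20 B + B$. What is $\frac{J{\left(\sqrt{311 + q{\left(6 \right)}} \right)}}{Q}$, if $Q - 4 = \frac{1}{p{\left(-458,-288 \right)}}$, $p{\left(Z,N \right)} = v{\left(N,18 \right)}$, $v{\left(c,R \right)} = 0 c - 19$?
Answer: $\frac{1444}{15} \approx 96.267$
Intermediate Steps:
$v{\left(c,R \right)} = -19$ ($v{\left(c,R \right)} = 0 - 19 = -19$)
$p{\left(Z,N \right)} = -19$
$q{\left(B \right)} = - 19 B$
$Q = \frac{75}{19}$ ($Q = 4 + \frac{1}{-19} = 4 - \frac{1}{19} = \frac{75}{19} \approx 3.9474$)
$\frac{J{\left(\sqrt{311 + q{\left(6 \right)}} \right)}}{Q} = \frac{380}{\frac{75}{19}} = 380 \cdot \frac{19}{75} = \frac{1444}{15}$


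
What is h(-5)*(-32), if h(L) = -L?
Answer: -160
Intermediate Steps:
h(-5)*(-32) = -1*(-5)*(-32) = 5*(-32) = -160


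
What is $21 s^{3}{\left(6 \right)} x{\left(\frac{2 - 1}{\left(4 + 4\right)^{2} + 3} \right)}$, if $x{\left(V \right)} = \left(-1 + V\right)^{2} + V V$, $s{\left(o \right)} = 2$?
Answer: $\frac{731976}{4489} \approx 163.06$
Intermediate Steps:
$x{\left(V \right)} = V^{2} + \left(-1 + V\right)^{2}$ ($x{\left(V \right)} = \left(-1 + V\right)^{2} + V^{2} = V^{2} + \left(-1 + V\right)^{2}$)
$21 s^{3}{\left(6 \right)} x{\left(\frac{2 - 1}{\left(4 + 4\right)^{2} + 3} \right)} = 21 \cdot 2^{3} \left(\left(\frac{2 - 1}{\left(4 + 4\right)^{2} + 3}\right)^{2} + \left(-1 + \frac{2 - 1}{\left(4 + 4\right)^{2} + 3}\right)^{2}\right) = 21 \cdot 8 \left(\left(1 \frac{1}{8^{2} + 3}\right)^{2} + \left(-1 + 1 \frac{1}{8^{2} + 3}\right)^{2}\right) = 168 \left(\left(1 \frac{1}{64 + 3}\right)^{2} + \left(-1 + 1 \frac{1}{64 + 3}\right)^{2}\right) = 168 \left(\left(1 \cdot \frac{1}{67}\right)^{2} + \left(-1 + 1 \cdot \frac{1}{67}\right)^{2}\right) = 168 \left(\left(\frac{1}{67}\right)^{2} + \left(-1 + \frac{1}{67}\right)^{2}\right) = 168 \left(\frac{1}{4489} + \left(- \frac{66}{67}\right)^{2}\right) = 168 \left(\frac{1}{4489} + \frac{4356}{4489}\right) = 168 \cdot \frac{4357}{4489} = \frac{731976}{4489}$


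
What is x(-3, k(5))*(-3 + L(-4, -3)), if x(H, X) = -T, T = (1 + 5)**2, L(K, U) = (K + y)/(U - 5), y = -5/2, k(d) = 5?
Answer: 315/4 ≈ 78.750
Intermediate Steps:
y = -5/2 (y = -5*1/2 = -5/2 ≈ -2.5000)
L(K, U) = (-5/2 + K)/(-5 + U) (L(K, U) = (K - 5/2)/(U - 5) = (-5/2 + K)/(-5 + U))
T = 36 (T = 6**2 = 36)
x(H, X) = -36 (x(H, X) = -1*36 = -36)
x(-3, k(5))*(-3 + L(-4, -3)) = -36*(-3 + (-5/2 - 4)/(-5 - 3)) = -36*(-3 - 13/2/(-8)) = -36*(-3 - 1/8*(-13/2)) = -36*(-3 + 13/16) = -36*(-35/16) = 315/4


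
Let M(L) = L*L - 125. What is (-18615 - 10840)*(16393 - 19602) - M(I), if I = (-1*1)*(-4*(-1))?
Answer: 94521204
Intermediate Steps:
I = -4 (I = -1*4 = -4)
M(L) = -125 + L² (M(L) = L² - 125 = -125 + L²)
(-18615 - 10840)*(16393 - 19602) - M(I) = (-18615 - 10840)*(16393 - 19602) - (-125 + (-4)²) = -29455*(-3209) - (-125 + 16) = 94521095 - 1*(-109) = 94521095 + 109 = 94521204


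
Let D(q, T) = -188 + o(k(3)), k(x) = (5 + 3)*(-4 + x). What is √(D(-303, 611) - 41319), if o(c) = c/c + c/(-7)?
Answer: I*√2033738/7 ≈ 203.73*I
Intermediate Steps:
k(x) = -32 + 8*x (k(x) = 8*(-4 + x) = -32 + 8*x)
o(c) = 1 - c/7 (o(c) = 1 + c*(-⅐) = 1 - c/7)
D(q, T) = -1301/7 (D(q, T) = -188 + (1 - (-32 + 8*3)/7) = -188 + (1 - (-32 + 24)/7) = -188 + (1 - ⅐*(-8)) = -188 + (1 + 8/7) = -188 + 15/7 = -1301/7)
√(D(-303, 611) - 41319) = √(-1301/7 - 41319) = √(-290534/7) = I*√2033738/7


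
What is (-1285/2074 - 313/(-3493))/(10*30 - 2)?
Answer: -3839343/2158855636 ≈ -0.0017784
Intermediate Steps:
(-1285/2074 - 313/(-3493))/(10*30 - 2) = (-1285*1/2074 - 313*(-1/3493))/(300 - 2) = (-1285/2074 + 313/3493)/298 = -3839343/7244482*1/298 = -3839343/2158855636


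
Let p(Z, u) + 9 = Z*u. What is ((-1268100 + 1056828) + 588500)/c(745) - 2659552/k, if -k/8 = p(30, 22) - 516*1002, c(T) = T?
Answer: 194545701088/384703845 ≈ 505.70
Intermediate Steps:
p(Z, u) = -9 + Z*u
k = 4131048 (k = -8*((-9 + 30*22) - 516*1002) = -8*((-9 + 660) - 517032) = -8*(651 - 517032) = -8*(-516381) = 4131048)
((-1268100 + 1056828) + 588500)/c(745) - 2659552/k = ((-1268100 + 1056828) + 588500)/745 - 2659552/4131048 = (-211272 + 588500)*(1/745) - 2659552*1/4131048 = 377228*(1/745) - 332444/516381 = 377228/745 - 332444/516381 = 194545701088/384703845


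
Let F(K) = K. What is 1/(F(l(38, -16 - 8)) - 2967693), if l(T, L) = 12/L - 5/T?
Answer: -19/56386179 ≈ -3.3696e-7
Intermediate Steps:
l(T, L) = -5/T + 12/L
1/(F(l(38, -16 - 8)) - 2967693) = 1/((-5/38 + 12/(-16 - 8)) - 2967693) = 1/((-5*1/38 + 12/(-24)) - 2967693) = 1/((-5/38 + 12*(-1/24)) - 2967693) = 1/((-5/38 - ½) - 2967693) = 1/(-12/19 - 2967693) = 1/(-56386179/19) = -19/56386179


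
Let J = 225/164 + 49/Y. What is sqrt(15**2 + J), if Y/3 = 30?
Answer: sqrt(343301815)/1230 ≈ 15.064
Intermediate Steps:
Y = 90 (Y = 3*30 = 90)
J = 14143/7380 (J = 225/164 + 49/90 = 14143/7380 ≈ 1.9164)
sqrt(15**2 + J) = sqrt(15**2 + 14143/7380) = sqrt(225 + 14143/7380) = sqrt(1674643/7380) = sqrt(343301815)/1230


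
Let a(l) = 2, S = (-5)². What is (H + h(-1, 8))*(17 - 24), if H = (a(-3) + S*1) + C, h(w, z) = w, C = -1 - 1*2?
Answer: -161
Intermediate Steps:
S = 25
C = -3 (C = -1 - 2 = -3)
H = 24 (H = (2 + 25*1) - 3 = (2 + 25) - 3 = 27 - 3 = 24)
(H + h(-1, 8))*(17 - 24) = (24 - 1)*(17 - 24) = 23*(-7) = -161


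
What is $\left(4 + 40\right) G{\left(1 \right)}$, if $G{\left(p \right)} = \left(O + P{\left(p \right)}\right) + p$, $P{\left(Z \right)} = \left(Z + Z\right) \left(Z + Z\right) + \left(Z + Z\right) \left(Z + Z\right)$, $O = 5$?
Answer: $616$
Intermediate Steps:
$P{\left(Z \right)} = 8 Z^{2}$ ($P{\left(Z \right)} = 2 Z 2 Z + 2 Z 2 Z = 4 Z^{2} + 4 Z^{2} = 8 Z^{2}$)
$G{\left(p \right)} = 5 + p + 8 p^{2}$ ($G{\left(p \right)} = \left(5 + 8 p^{2}\right) + p = 5 + p + 8 p^{2}$)
$\left(4 + 40\right) G{\left(1 \right)} = \left(4 + 40\right) \left(5 + 1 + 8 \cdot 1^{2}\right) = 44 \left(5 + 1 + 8 \cdot 1\right) = 44 \left(5 + 1 + 8\right) = 44 \cdot 14 = 616$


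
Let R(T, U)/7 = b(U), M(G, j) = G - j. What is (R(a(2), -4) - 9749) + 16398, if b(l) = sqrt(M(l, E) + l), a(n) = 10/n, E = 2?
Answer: 6649 + 7*I*sqrt(10) ≈ 6649.0 + 22.136*I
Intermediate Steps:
b(l) = sqrt(-2 + 2*l) (b(l) = sqrt((l - 1*2) + l) = sqrt((l - 2) + l) = sqrt((-2 + l) + l) = sqrt(-2 + 2*l))
R(T, U) = 7*sqrt(-2 + 2*U)
(R(a(2), -4) - 9749) + 16398 = (7*sqrt(-2 + 2*(-4)) - 9749) + 16398 = (7*sqrt(-2 - 8) - 9749) + 16398 = (7*sqrt(-10) - 9749) + 16398 = (7*(I*sqrt(10)) - 9749) + 16398 = (7*I*sqrt(10) - 9749) + 16398 = (-9749 + 7*I*sqrt(10)) + 16398 = 6649 + 7*I*sqrt(10)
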